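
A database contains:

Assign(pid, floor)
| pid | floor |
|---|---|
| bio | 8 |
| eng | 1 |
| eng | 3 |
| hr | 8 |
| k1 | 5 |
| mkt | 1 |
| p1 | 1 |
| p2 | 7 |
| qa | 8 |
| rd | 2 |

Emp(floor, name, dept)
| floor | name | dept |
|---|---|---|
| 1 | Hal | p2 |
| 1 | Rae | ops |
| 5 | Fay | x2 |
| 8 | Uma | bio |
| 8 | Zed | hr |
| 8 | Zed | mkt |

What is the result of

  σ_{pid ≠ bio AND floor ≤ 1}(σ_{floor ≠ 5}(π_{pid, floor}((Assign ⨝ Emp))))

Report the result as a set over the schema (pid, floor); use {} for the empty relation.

Assign ⋈ Emp (natural join on floor): {(bio, 8, Uma, bio), (bio, 8, Zed, hr), (bio, 8, Zed, mkt), (eng, 1, Hal, p2), (eng, 1, Rae, ops), (hr, 8, Uma, bio), (hr, 8, Zed, hr), (hr, 8, Zed, mkt), (k1, 5, Fay, x2), (mkt, 1, Hal, p2), (mkt, 1, Rae, ops), (p1, 1, Hal, p2), (p1, 1, Rae, ops), (qa, 8, Uma, bio), (qa, 8, Zed, hr), (qa, 8, Zed, mkt)}
π_{pid, floor} gives {(bio, 8), (eng, 1), (hr, 8), (k1, 5), (mkt, 1), (p1, 1), (qa, 8)} (9 duplicate(s) eliminated).
σ[floor ≠ 5]: keep tuples satisfying floor ≠ 5 → {(bio, 8), (eng, 1), (hr, 8), (mkt, 1), (p1, 1), (qa, 8)}
σ[pid ≠ bio AND floor ≤ 1]: keep tuples satisfying pid ≠ bio AND floor ≤ 1 → {(eng, 1), (mkt, 1), (p1, 1)}

{(eng, 1), (mkt, 1), (p1, 1)}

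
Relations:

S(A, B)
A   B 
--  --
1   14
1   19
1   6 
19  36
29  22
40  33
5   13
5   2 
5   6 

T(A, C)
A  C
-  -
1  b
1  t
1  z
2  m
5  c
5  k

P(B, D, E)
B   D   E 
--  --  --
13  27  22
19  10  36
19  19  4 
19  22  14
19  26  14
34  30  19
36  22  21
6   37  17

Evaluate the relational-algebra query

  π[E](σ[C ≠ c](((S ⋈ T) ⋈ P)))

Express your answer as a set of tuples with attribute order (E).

Natural join on A: {(1, 14, b), (1, 14, t), (1, 14, z), (1, 19, b), (1, 19, t), (1, 19, z), (1, 6, b), (1, 6, t), (1, 6, z), (5, 13, c), (5, 13, k), (5, 2, c), (5, 2, k), (5, 6, c), (5, 6, k)}
Natural join on B: {(1, 19, b, 10, 36), (1, 19, b, 19, 4), (1, 19, b, 22, 14), (1, 19, b, 26, 14), (1, 19, t, 10, 36), (1, 19, t, 19, 4), (1, 19, t, 22, 14), (1, 19, t, 26, 14), (1, 19, z, 10, 36), (1, 19, z, 19, 4), (1, 19, z, 22, 14), (1, 19, z, 26, 14), (1, 6, b, 37, 17), (1, 6, t, 37, 17), (1, 6, z, 37, 17), (5, 13, c, 27, 22), (5, 13, k, 27, 22), (5, 6, c, 37, 17), (5, 6, k, 37, 17)}
Apply σ_{C ≠ c}; surviving tuples: {(1, 19, b, 10, 36), (1, 19, b, 19, 4), (1, 19, b, 22, 14), (1, 19, b, 26, 14), (1, 19, t, 10, 36), (1, 19, t, 19, 4), (1, 19, t, 22, 14), (1, 19, t, 26, 14), (1, 19, z, 10, 36), (1, 19, z, 19, 4), (1, 19, z, 22, 14), (1, 19, z, 26, 14), (1, 6, b, 37, 17), (1, 6, t, 37, 17), (1, 6, z, 37, 17), (5, 13, k, 27, 22), (5, 6, k, 37, 17)}
π[E]: project onto (E) (12 duplicate(s) eliminated) → {14, 17, 22, 36, 4}

{14, 17, 22, 36, 4}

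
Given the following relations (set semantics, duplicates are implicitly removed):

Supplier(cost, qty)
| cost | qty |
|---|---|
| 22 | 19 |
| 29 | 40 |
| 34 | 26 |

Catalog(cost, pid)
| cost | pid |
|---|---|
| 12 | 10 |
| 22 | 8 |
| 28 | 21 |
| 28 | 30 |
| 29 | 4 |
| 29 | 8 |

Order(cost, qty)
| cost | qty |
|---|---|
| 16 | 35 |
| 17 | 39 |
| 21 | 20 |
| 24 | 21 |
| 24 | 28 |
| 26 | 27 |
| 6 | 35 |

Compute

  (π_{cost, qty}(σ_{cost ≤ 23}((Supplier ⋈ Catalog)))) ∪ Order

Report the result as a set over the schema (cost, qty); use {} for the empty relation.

Natural join on cost: {(22, 19, 8), (29, 40, 4), (29, 40, 8)}
Filtering on cost ≤ 23 leaves {(22, 19, 8)}.
π_{cost, qty} gives {(22, 19)}.
Set union of the two operands is {(16, 35), (17, 39), (21, 20), (22, 19), (24, 21), (24, 28), (26, 27), (6, 35)}.

{(16, 35), (17, 39), (21, 20), (22, 19), (24, 21), (24, 28), (26, 27), (6, 35)}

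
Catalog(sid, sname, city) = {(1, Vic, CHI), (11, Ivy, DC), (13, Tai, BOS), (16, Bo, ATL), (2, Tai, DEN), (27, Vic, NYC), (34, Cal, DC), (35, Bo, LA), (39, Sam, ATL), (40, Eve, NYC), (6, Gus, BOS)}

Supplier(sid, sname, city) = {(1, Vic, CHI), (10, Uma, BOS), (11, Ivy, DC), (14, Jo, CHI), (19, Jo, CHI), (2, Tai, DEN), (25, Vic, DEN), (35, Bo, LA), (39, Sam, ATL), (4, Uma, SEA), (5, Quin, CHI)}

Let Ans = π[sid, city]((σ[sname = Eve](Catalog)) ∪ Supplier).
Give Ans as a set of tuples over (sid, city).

{(1, CHI), (10, BOS), (11, DC), (14, CHI), (19, CHI), (2, DEN), (25, DEN), (35, LA), (39, ATL), (4, SEA), (40, NYC), (5, CHI)}

Selection sname = Eve: {(40, Eve, NYC)}
Taking the union: {(1, Vic, CHI), (10, Uma, BOS), (11, Ivy, DC), (14, Jo, CHI), (19, Jo, CHI), (2, Tai, DEN), (25, Vic, DEN), (35, Bo, LA), (39, Sam, ATL), (4, Uma, SEA), (40, Eve, NYC), (5, Quin, CHI)}
Projecting to sid, city: {(1, CHI), (10, BOS), (11, DC), (14, CHI), (19, CHI), (2, DEN), (25, DEN), (35, LA), (39, ATL), (4, SEA), (40, NYC), (5, CHI)}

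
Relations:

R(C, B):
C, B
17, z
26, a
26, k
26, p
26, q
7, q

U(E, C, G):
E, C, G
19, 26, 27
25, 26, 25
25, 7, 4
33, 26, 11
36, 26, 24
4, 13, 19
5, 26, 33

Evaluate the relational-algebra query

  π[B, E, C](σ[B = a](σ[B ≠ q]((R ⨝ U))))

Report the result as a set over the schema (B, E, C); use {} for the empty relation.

Joining R and U on C yields {(26, a, 19, 27), (26, a, 25, 25), (26, a, 33, 11), (26, a, 36, 24), (26, a, 5, 33), (26, k, 19, 27), (26, k, 25, 25), (26, k, 33, 11), (26, k, 36, 24), (26, k, 5, 33), (26, p, 19, 27), (26, p, 25, 25), (26, p, 33, 11), (26, p, 36, 24), (26, p, 5, 33), (26, q, 19, 27), (26, q, 25, 25), (26, q, 33, 11), (26, q, 36, 24), (26, q, 5, 33), (7, q, 25, 4)}.
Filtering on B ≠ q leaves {(26, a, 19, 27), (26, a, 25, 25), (26, a, 33, 11), (26, a, 36, 24), (26, a, 5, 33), (26, k, 19, 27), (26, k, 25, 25), (26, k, 33, 11), (26, k, 36, 24), (26, k, 5, 33), (26, p, 19, 27), (26, p, 25, 25), (26, p, 33, 11), (26, p, 36, 24), (26, p, 5, 33)}.
Filtering on B = a leaves {(26, a, 19, 27), (26, a, 25, 25), (26, a, 33, 11), (26, a, 36, 24), (26, a, 5, 33)}.
π_{B, E, C} gives {(a, 19, 26), (a, 25, 26), (a, 33, 26), (a, 36, 26), (a, 5, 26)}.

{(a, 19, 26), (a, 25, 26), (a, 33, 26), (a, 36, 26), (a, 5, 26)}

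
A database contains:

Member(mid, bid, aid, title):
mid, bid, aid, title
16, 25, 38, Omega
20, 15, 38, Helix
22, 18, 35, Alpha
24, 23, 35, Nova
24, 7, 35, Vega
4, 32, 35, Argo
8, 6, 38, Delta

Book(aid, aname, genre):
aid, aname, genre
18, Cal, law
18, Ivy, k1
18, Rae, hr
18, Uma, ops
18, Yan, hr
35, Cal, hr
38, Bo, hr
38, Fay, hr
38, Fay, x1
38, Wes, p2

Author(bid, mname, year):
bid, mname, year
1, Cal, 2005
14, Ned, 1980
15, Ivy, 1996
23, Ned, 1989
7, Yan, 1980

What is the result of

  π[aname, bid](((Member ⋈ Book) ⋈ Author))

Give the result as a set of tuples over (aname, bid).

Natural join on aid: {(16, 25, 38, Omega, Bo, hr), (16, 25, 38, Omega, Fay, hr), (16, 25, 38, Omega, Fay, x1), (16, 25, 38, Omega, Wes, p2), (20, 15, 38, Helix, Bo, hr), (20, 15, 38, Helix, Fay, hr), (20, 15, 38, Helix, Fay, x1), (20, 15, 38, Helix, Wes, p2), (22, 18, 35, Alpha, Cal, hr), (24, 23, 35, Nova, Cal, hr), (24, 7, 35, Vega, Cal, hr), (4, 32, 35, Argo, Cal, hr), (8, 6, 38, Delta, Bo, hr), (8, 6, 38, Delta, Fay, hr), (8, 6, 38, Delta, Fay, x1), (8, 6, 38, Delta, Wes, p2)}
Natural join on bid: {(20, 15, 38, Helix, Bo, hr, Ivy, 1996), (20, 15, 38, Helix, Fay, hr, Ivy, 1996), (20, 15, 38, Helix, Fay, x1, Ivy, 1996), (20, 15, 38, Helix, Wes, p2, Ivy, 1996), (24, 23, 35, Nova, Cal, hr, Ned, 1989), (24, 7, 35, Vega, Cal, hr, Yan, 1980)}
π[aname, bid]: project onto (aname, bid) (1 duplicate(s) eliminated) → {(Bo, 15), (Cal, 23), (Cal, 7), (Fay, 15), (Wes, 15)}

{(Bo, 15), (Cal, 23), (Cal, 7), (Fay, 15), (Wes, 15)}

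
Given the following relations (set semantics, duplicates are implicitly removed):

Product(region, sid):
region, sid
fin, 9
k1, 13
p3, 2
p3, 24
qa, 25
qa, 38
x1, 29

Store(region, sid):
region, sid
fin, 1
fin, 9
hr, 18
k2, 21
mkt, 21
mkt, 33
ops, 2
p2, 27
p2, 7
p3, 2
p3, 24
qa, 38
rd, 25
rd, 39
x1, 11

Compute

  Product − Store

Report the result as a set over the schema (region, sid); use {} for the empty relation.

{(k1, 13), (qa, 25), (x1, 29)}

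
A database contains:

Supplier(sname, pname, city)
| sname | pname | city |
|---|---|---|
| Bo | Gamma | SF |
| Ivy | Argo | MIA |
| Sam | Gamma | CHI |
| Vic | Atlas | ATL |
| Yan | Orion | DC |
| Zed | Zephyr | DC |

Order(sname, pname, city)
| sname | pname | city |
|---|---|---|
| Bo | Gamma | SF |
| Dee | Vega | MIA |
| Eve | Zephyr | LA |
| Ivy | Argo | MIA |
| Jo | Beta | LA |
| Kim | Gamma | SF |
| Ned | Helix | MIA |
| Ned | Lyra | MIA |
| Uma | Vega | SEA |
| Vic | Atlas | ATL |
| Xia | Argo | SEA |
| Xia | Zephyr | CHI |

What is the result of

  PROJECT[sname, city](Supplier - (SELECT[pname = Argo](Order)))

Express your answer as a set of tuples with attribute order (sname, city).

Selection pname = Argo: {(Ivy, Argo, MIA), (Xia, Argo, SEA)}
Difference: {(Bo, Gamma, SF), (Ivy, Argo, MIA), (Sam, Gamma, CHI), (Vic, Atlas, ATL), (Yan, Orion, DC), (Zed, Zephyr, DC)} with {(Ivy, Argo, MIA), (Xia, Argo, SEA)} → {(Bo, Gamma, SF), (Sam, Gamma, CHI), (Vic, Atlas, ATL), (Yan, Orion, DC), (Zed, Zephyr, DC)}
Keep only column(s) sname, city: {(Bo, SF), (Sam, CHI), (Vic, ATL), (Yan, DC), (Zed, DC)}

{(Bo, SF), (Sam, CHI), (Vic, ATL), (Yan, DC), (Zed, DC)}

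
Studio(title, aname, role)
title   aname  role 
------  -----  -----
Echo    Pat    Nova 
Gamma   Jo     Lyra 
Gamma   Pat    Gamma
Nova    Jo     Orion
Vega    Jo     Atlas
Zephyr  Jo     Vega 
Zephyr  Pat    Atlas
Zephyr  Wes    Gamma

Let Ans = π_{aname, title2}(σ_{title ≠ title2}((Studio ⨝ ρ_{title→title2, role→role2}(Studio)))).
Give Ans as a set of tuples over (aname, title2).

ρ[title→title2, role→role2]: schema becomes (title2, aname, role2); tuples unchanged.
Natural join on aname: {(Echo, Pat, Nova, Echo, Nova), (Echo, Pat, Nova, Gamma, Gamma), (Echo, Pat, Nova, Zephyr, Atlas), (Gamma, Jo, Lyra, Gamma, Lyra), (Gamma, Jo, Lyra, Nova, Orion), (Gamma, Jo, Lyra, Vega, Atlas), (Gamma, Jo, Lyra, Zephyr, Vega), (Gamma, Pat, Gamma, Echo, Nova), (Gamma, Pat, Gamma, Gamma, Gamma), (Gamma, Pat, Gamma, Zephyr, Atlas), (Nova, Jo, Orion, Gamma, Lyra), (Nova, Jo, Orion, Nova, Orion), (Nova, Jo, Orion, Vega, Atlas), (Nova, Jo, Orion, Zephyr, Vega), (Vega, Jo, Atlas, Gamma, Lyra), (Vega, Jo, Atlas, Nova, Orion), (Vega, Jo, Atlas, Vega, Atlas), (Vega, Jo, Atlas, Zephyr, Vega), (Zephyr, Jo, Vega, Gamma, Lyra), (Zephyr, Jo, Vega, Nova, Orion), (Zephyr, Jo, Vega, Vega, Atlas), (Zephyr, Jo, Vega, Zephyr, Vega), (Zephyr, Pat, Atlas, Echo, Nova), (Zephyr, Pat, Atlas, Gamma, Gamma), (Zephyr, Pat, Atlas, Zephyr, Atlas), (Zephyr, Wes, Gamma, Zephyr, Gamma)}
Filtering on title ≠ title2 leaves {(Echo, Pat, Nova, Gamma, Gamma), (Echo, Pat, Nova, Zephyr, Atlas), (Gamma, Jo, Lyra, Nova, Orion), (Gamma, Jo, Lyra, Vega, Atlas), (Gamma, Jo, Lyra, Zephyr, Vega), (Gamma, Pat, Gamma, Echo, Nova), (Gamma, Pat, Gamma, Zephyr, Atlas), (Nova, Jo, Orion, Gamma, Lyra), (Nova, Jo, Orion, Vega, Atlas), (Nova, Jo, Orion, Zephyr, Vega), (Vega, Jo, Atlas, Gamma, Lyra), (Vega, Jo, Atlas, Nova, Orion), (Vega, Jo, Atlas, Zephyr, Vega), (Zephyr, Jo, Vega, Gamma, Lyra), (Zephyr, Jo, Vega, Nova, Orion), (Zephyr, Jo, Vega, Vega, Atlas), (Zephyr, Pat, Atlas, Echo, Nova), (Zephyr, Pat, Atlas, Gamma, Gamma)}.
Projecting to aname, title2 (11 duplicate(s) eliminated): {(Jo, Gamma), (Jo, Nova), (Jo, Vega), (Jo, Zephyr), (Pat, Echo), (Pat, Gamma), (Pat, Zephyr)}

{(Jo, Gamma), (Jo, Nova), (Jo, Vega), (Jo, Zephyr), (Pat, Echo), (Pat, Gamma), (Pat, Zephyr)}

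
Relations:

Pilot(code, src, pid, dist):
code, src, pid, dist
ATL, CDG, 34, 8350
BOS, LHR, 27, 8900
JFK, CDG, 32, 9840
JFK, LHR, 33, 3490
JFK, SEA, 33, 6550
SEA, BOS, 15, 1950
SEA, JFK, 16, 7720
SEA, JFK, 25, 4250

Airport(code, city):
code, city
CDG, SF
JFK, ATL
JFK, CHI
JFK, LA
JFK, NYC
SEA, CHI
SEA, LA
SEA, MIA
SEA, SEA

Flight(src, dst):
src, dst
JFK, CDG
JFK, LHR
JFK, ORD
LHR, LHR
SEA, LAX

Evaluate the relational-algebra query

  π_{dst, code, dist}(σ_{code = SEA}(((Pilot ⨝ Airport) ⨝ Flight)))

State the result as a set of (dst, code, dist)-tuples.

Pilot ⋈ Airport (natural join on code): {(JFK, CDG, 32, 9840, ATL), (JFK, CDG, 32, 9840, CHI), (JFK, CDG, 32, 9840, LA), (JFK, CDG, 32, 9840, NYC), (JFK, LHR, 33, 3490, ATL), (JFK, LHR, 33, 3490, CHI), (JFK, LHR, 33, 3490, LA), (JFK, LHR, 33, 3490, NYC), (JFK, SEA, 33, 6550, ATL), (JFK, SEA, 33, 6550, CHI), (JFK, SEA, 33, 6550, LA), (JFK, SEA, 33, 6550, NYC), (SEA, BOS, 15, 1950, CHI), (SEA, BOS, 15, 1950, LA), (SEA, BOS, 15, 1950, MIA), (SEA, BOS, 15, 1950, SEA), (SEA, JFK, 16, 7720, CHI), (SEA, JFK, 16, 7720, LA), (SEA, JFK, 16, 7720, MIA), (SEA, JFK, 16, 7720, SEA), (SEA, JFK, 25, 4250, CHI), (SEA, JFK, 25, 4250, LA), (SEA, JFK, 25, 4250, MIA), (SEA, JFK, 25, 4250, SEA)}
(Pilot ⨝ Airport) ⋈ Flight (natural join on src): {(JFK, LHR, 33, 3490, ATL, LHR), (JFK, LHR, 33, 3490, CHI, LHR), (JFK, LHR, 33, 3490, LA, LHR), (JFK, LHR, 33, 3490, NYC, LHR), (JFK, SEA, 33, 6550, ATL, LAX), (JFK, SEA, 33, 6550, CHI, LAX), (JFK, SEA, 33, 6550, LA, LAX), (JFK, SEA, 33, 6550, NYC, LAX), (SEA, JFK, 16, 7720, CHI, CDG), (SEA, JFK, 16, 7720, CHI, LHR), (SEA, JFK, 16, 7720, CHI, ORD), (SEA, JFK, 16, 7720, LA, CDG), (SEA, JFK, 16, 7720, LA, LHR), (SEA, JFK, 16, 7720, LA, ORD), (SEA, JFK, 16, 7720, MIA, CDG), (SEA, JFK, 16, 7720, MIA, LHR), (SEA, JFK, 16, 7720, MIA, ORD), (SEA, JFK, 16, 7720, SEA, CDG), (SEA, JFK, 16, 7720, SEA, LHR), (SEA, JFK, 16, 7720, SEA, ORD), (SEA, JFK, 25, 4250, CHI, CDG), (SEA, JFK, 25, 4250, CHI, LHR), (SEA, JFK, 25, 4250, CHI, ORD), (SEA, JFK, 25, 4250, LA, CDG), (SEA, JFK, 25, 4250, LA, LHR), (SEA, JFK, 25, 4250, LA, ORD), (SEA, JFK, 25, 4250, MIA, CDG), (SEA, JFK, 25, 4250, MIA, LHR), (SEA, JFK, 25, 4250, MIA, ORD), (SEA, JFK, 25, 4250, SEA, CDG), (SEA, JFK, 25, 4250, SEA, LHR), (SEA, JFK, 25, 4250, SEA, ORD)}
σ[code = SEA]: keep tuples satisfying code = SEA → {(SEA, JFK, 16, 7720, CHI, CDG), (SEA, JFK, 16, 7720, CHI, LHR), (SEA, JFK, 16, 7720, CHI, ORD), (SEA, JFK, 16, 7720, LA, CDG), (SEA, JFK, 16, 7720, LA, LHR), (SEA, JFK, 16, 7720, LA, ORD), (SEA, JFK, 16, 7720, MIA, CDG), (SEA, JFK, 16, 7720, MIA, LHR), (SEA, JFK, 16, 7720, MIA, ORD), (SEA, JFK, 16, 7720, SEA, CDG), (SEA, JFK, 16, 7720, SEA, LHR), (SEA, JFK, 16, 7720, SEA, ORD), (SEA, JFK, 25, 4250, CHI, CDG), (SEA, JFK, 25, 4250, CHI, LHR), (SEA, JFK, 25, 4250, CHI, ORD), (SEA, JFK, 25, 4250, LA, CDG), (SEA, JFK, 25, 4250, LA, LHR), (SEA, JFK, 25, 4250, LA, ORD), (SEA, JFK, 25, 4250, MIA, CDG), (SEA, JFK, 25, 4250, MIA, LHR), (SEA, JFK, 25, 4250, MIA, ORD), (SEA, JFK, 25, 4250, SEA, CDG), (SEA, JFK, 25, 4250, SEA, LHR), (SEA, JFK, 25, 4250, SEA, ORD)}
π[dst, code, dist]: project onto (dst, code, dist) (18 duplicate(s) eliminated) → {(CDG, SEA, 4250), (CDG, SEA, 7720), (LHR, SEA, 4250), (LHR, SEA, 7720), (ORD, SEA, 4250), (ORD, SEA, 7720)}

{(CDG, SEA, 4250), (CDG, SEA, 7720), (LHR, SEA, 4250), (LHR, SEA, 7720), (ORD, SEA, 4250), (ORD, SEA, 7720)}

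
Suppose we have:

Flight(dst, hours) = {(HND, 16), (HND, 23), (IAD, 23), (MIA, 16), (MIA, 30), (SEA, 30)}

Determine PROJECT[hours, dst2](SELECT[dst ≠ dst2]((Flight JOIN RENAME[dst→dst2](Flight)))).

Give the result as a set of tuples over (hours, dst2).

{(16, HND), (16, MIA), (23, HND), (23, IAD), (30, MIA), (30, SEA)}

ρ[dst→dst2]: schema becomes (dst2, hours); tuples unchanged.
Natural join on hours: {(HND, 16, HND), (HND, 16, MIA), (HND, 23, HND), (HND, 23, IAD), (IAD, 23, HND), (IAD, 23, IAD), (MIA, 16, HND), (MIA, 16, MIA), (MIA, 30, MIA), (MIA, 30, SEA), (SEA, 30, MIA), (SEA, 30, SEA)}
σ[dst ≠ dst2]: keep tuples satisfying dst ≠ dst2 → {(HND, 16, MIA), (HND, 23, IAD), (IAD, 23, HND), (MIA, 16, HND), (MIA, 30, SEA), (SEA, 30, MIA)}
π_{hours, dst2} gives {(16, HND), (16, MIA), (23, HND), (23, IAD), (30, MIA), (30, SEA)}.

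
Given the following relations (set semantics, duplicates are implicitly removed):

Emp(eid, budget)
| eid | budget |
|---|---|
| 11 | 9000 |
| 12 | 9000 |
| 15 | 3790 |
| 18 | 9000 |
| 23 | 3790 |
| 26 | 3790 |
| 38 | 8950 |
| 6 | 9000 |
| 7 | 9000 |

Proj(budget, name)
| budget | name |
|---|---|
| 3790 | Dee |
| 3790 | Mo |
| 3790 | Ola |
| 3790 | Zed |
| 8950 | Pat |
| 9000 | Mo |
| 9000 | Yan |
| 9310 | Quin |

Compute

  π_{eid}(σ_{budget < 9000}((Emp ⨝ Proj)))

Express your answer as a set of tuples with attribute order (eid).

{15, 23, 26, 38}

Natural join on budget: {(11, 9000, Mo), (11, 9000, Yan), (12, 9000, Mo), (12, 9000, Yan), (15, 3790, Dee), (15, 3790, Mo), (15, 3790, Ola), (15, 3790, Zed), (18, 9000, Mo), (18, 9000, Yan), (23, 3790, Dee), (23, 3790, Mo), (23, 3790, Ola), (23, 3790, Zed), (26, 3790, Dee), (26, 3790, Mo), (26, 3790, Ola), (26, 3790, Zed), (38, 8950, Pat), (6, 9000, Mo), (6, 9000, Yan), (7, 9000, Mo), (7, 9000, Yan)}
Apply σ_{budget < 9000}; surviving tuples: {(15, 3790, Dee), (15, 3790, Mo), (15, 3790, Ola), (15, 3790, Zed), (23, 3790, Dee), (23, 3790, Mo), (23, 3790, Ola), (23, 3790, Zed), (26, 3790, Dee), (26, 3790, Mo), (26, 3790, Ola), (26, 3790, Zed), (38, 8950, Pat)}
Keep only column(s) eid (9 duplicate(s) eliminated): {15, 23, 26, 38}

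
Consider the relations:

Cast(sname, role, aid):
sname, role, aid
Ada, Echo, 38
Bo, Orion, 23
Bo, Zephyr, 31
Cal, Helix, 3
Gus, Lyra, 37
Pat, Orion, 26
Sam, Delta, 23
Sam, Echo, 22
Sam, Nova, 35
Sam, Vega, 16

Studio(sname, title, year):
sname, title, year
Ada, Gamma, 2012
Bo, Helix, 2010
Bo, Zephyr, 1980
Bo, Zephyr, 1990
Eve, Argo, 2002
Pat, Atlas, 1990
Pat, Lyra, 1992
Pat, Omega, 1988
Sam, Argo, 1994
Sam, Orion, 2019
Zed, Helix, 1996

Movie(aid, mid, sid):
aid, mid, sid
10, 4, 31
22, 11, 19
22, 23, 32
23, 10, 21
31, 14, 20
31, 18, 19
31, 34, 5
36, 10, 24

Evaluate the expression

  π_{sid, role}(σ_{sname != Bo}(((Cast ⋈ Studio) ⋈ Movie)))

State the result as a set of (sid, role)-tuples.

Joining Cast and Studio on sname yields {(Ada, Echo, 38, Gamma, 2012), (Bo, Orion, 23, Helix, 2010), (Bo, Orion, 23, Zephyr, 1980), (Bo, Orion, 23, Zephyr, 1990), (Bo, Zephyr, 31, Helix, 2010), (Bo, Zephyr, 31, Zephyr, 1980), (Bo, Zephyr, 31, Zephyr, 1990), (Pat, Orion, 26, Atlas, 1990), (Pat, Orion, 26, Lyra, 1992), (Pat, Orion, 26, Omega, 1988), (Sam, Delta, 23, Argo, 1994), (Sam, Delta, 23, Orion, 2019), (Sam, Echo, 22, Argo, 1994), (Sam, Echo, 22, Orion, 2019), (Sam, Nova, 35, Argo, 1994), (Sam, Nova, 35, Orion, 2019), (Sam, Vega, 16, Argo, 1994), (Sam, Vega, 16, Orion, 2019)}.
Joining (Cast ⋈ Studio) and Movie on aid yields {(Bo, Orion, 23, Helix, 2010, 10, 21), (Bo, Orion, 23, Zephyr, 1980, 10, 21), (Bo, Orion, 23, Zephyr, 1990, 10, 21), (Bo, Zephyr, 31, Helix, 2010, 14, 20), (Bo, Zephyr, 31, Helix, 2010, 18, 19), (Bo, Zephyr, 31, Helix, 2010, 34, 5), (Bo, Zephyr, 31, Zephyr, 1980, 14, 20), (Bo, Zephyr, 31, Zephyr, 1980, 18, 19), (Bo, Zephyr, 31, Zephyr, 1980, 34, 5), (Bo, Zephyr, 31, Zephyr, 1990, 14, 20), (Bo, Zephyr, 31, Zephyr, 1990, 18, 19), (Bo, Zephyr, 31, Zephyr, 1990, 34, 5), (Sam, Delta, 23, Argo, 1994, 10, 21), (Sam, Delta, 23, Orion, 2019, 10, 21), (Sam, Echo, 22, Argo, 1994, 11, 19), (Sam, Echo, 22, Argo, 1994, 23, 32), (Sam, Echo, 22, Orion, 2019, 11, 19), (Sam, Echo, 22, Orion, 2019, 23, 32)}.
Apply σ_{sname != Bo}; surviving tuples: {(Sam, Delta, 23, Argo, 1994, 10, 21), (Sam, Delta, 23, Orion, 2019, 10, 21), (Sam, Echo, 22, Argo, 1994, 11, 19), (Sam, Echo, 22, Argo, 1994, 23, 32), (Sam, Echo, 22, Orion, 2019, 11, 19), (Sam, Echo, 22, Orion, 2019, 23, 32)}
π_{sid, role} gives {(19, Echo), (21, Delta), (32, Echo)} (3 duplicate(s) eliminated).

{(19, Echo), (21, Delta), (32, Echo)}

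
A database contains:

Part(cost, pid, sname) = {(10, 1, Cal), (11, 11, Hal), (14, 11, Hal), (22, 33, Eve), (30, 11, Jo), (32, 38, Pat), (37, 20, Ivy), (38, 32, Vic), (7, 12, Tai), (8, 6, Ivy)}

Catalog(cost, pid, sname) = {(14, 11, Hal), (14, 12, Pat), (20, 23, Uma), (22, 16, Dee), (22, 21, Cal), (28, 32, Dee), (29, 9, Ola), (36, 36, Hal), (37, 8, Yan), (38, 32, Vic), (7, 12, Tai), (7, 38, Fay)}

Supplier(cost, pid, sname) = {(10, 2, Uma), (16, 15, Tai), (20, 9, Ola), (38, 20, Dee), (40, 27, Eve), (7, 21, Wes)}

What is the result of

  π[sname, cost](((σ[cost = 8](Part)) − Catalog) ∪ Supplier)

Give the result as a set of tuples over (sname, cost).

Filtering on cost = 8 leaves {(8, 6, Ivy)}.
Difference: {(8, 6, Ivy)} with {(14, 11, Hal), (14, 12, Pat), (20, 23, Uma), (22, 16, Dee), (22, 21, Cal), (28, 32, Dee), (29, 9, Ola), (36, 36, Hal), (37, 8, Yan), (38, 32, Vic), (7, 12, Tai), (7, 38, Fay)} → {(8, 6, Ivy)}
Union: {(8, 6, Ivy)} with {(10, 2, Uma), (16, 15, Tai), (20, 9, Ola), (38, 20, Dee), (40, 27, Eve), (7, 21, Wes)} → {(10, 2, Uma), (16, 15, Tai), (20, 9, Ola), (38, 20, Dee), (40, 27, Eve), (7, 21, Wes), (8, 6, Ivy)}
π[sname, cost]: project onto (sname, cost) → {(Dee, 38), (Eve, 40), (Ivy, 8), (Ola, 20), (Tai, 16), (Uma, 10), (Wes, 7)}

{(Dee, 38), (Eve, 40), (Ivy, 8), (Ola, 20), (Tai, 16), (Uma, 10), (Wes, 7)}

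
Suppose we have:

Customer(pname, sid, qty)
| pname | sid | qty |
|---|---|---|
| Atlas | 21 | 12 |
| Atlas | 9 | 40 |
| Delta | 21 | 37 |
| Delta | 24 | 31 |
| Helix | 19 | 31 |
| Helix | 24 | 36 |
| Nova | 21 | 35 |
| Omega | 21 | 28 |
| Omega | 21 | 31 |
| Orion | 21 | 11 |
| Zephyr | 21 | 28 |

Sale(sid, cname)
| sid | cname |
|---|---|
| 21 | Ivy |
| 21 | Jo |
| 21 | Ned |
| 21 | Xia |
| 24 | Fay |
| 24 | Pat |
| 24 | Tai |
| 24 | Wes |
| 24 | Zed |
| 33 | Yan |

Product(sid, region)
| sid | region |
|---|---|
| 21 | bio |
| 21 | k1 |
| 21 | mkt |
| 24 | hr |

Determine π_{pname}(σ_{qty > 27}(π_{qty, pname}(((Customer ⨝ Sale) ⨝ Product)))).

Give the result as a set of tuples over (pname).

Customer ⋈ Sale (natural join on sid): {(Atlas, 21, 12, Ivy), (Atlas, 21, 12, Jo), (Atlas, 21, 12, Ned), (Atlas, 21, 12, Xia), (Delta, 21, 37, Ivy), (Delta, 21, 37, Jo), (Delta, 21, 37, Ned), (Delta, 21, 37, Xia), (Delta, 24, 31, Fay), (Delta, 24, 31, Pat), (Delta, 24, 31, Tai), (Delta, 24, 31, Wes), (Delta, 24, 31, Zed), (Helix, 24, 36, Fay), (Helix, 24, 36, Pat), (Helix, 24, 36, Tai), (Helix, 24, 36, Wes), (Helix, 24, 36, Zed), (Nova, 21, 35, Ivy), (Nova, 21, 35, Jo), (Nova, 21, 35, Ned), (Nova, 21, 35, Xia), (Omega, 21, 28, Ivy), (Omega, 21, 28, Jo), (Omega, 21, 28, Ned), (Omega, 21, 28, Xia), (Omega, 21, 31, Ivy), (Omega, 21, 31, Jo), (Omega, 21, 31, Ned), (Omega, 21, 31, Xia), (Orion, 21, 11, Ivy), (Orion, 21, 11, Jo), (Orion, 21, 11, Ned), (Orion, 21, 11, Xia), (Zephyr, 21, 28, Ivy), (Zephyr, 21, 28, Jo), (Zephyr, 21, 28, Ned), (Zephyr, 21, 28, Xia)}
(Customer ⨝ Sale) ⋈ Product (natural join on sid): {(Atlas, 21, 12, Ivy, bio), (Atlas, 21, 12, Ivy, k1), (Atlas, 21, 12, Ivy, mkt), (Atlas, 21, 12, Jo, bio), (Atlas, 21, 12, Jo, k1), (Atlas, 21, 12, Jo, mkt), (Atlas, 21, 12, Ned, bio), (Atlas, 21, 12, Ned, k1), (Atlas, 21, 12, Ned, mkt), (Atlas, 21, 12, Xia, bio), (Atlas, 21, 12, Xia, k1), (Atlas, 21, 12, Xia, mkt), (Delta, 21, 37, Ivy, bio), (Delta, 21, 37, Ivy, k1), (Delta, 21, 37, Ivy, mkt), (Delta, 21, 37, Jo, bio), (Delta, 21, 37, Jo, k1), (Delta, 21, 37, Jo, mkt), (Delta, 21, 37, Ned, bio), (Delta, 21, 37, Ned, k1), (Delta, 21, 37, Ned, mkt), (Delta, 21, 37, Xia, bio), (Delta, 21, 37, Xia, k1), (Delta, 21, 37, Xia, mkt), (Delta, 24, 31, Fay, hr), (Delta, 24, 31, Pat, hr), (Delta, 24, 31, Tai, hr), (Delta, 24, 31, Wes, hr), (Delta, 24, 31, Zed, hr), (Helix, 24, 36, Fay, hr), (Helix, 24, 36, Pat, hr), (Helix, 24, 36, Tai, hr), (Helix, 24, 36, Wes, hr), (Helix, 24, 36, Zed, hr), (Nova, 21, 35, Ivy, bio), (Nova, 21, 35, Ivy, k1), (Nova, 21, 35, Ivy, mkt), (Nova, 21, 35, Jo, bio), (Nova, 21, 35, Jo, k1), (Nova, 21, 35, Jo, mkt), (Nova, 21, 35, Ned, bio), (Nova, 21, 35, Ned, k1), (Nova, 21, 35, Ned, mkt), (Nova, 21, 35, Xia, bio), (Nova, 21, 35, Xia, k1), (Nova, 21, 35, Xia, mkt), (Omega, 21, 28, Ivy, bio), (Omega, 21, 28, Ivy, k1), (Omega, 21, 28, Ivy, mkt), (Omega, 21, 28, Jo, bio), (Omega, 21, 28, Jo, k1), (Omega, 21, 28, Jo, mkt), (Omega, 21, 28, Ned, bio), (Omega, 21, 28, Ned, k1), (Omega, 21, 28, Ned, mkt), (Omega, 21, 28, Xia, bio), (Omega, 21, 28, Xia, k1), (Omega, 21, 28, Xia, mkt), (Omega, 21, 31, Ivy, bio), (Omega, 21, 31, Ivy, k1), (Omega, 21, 31, Ivy, mkt), (Omega, 21, 31, Jo, bio), (Omega, 21, 31, Jo, k1), (Omega, 21, 31, Jo, mkt), (Omega, 21, 31, Ned, bio), (Omega, 21, 31, Ned, k1), (Omega, 21, 31, Ned, mkt), (Omega, 21, 31, Xia, bio), (Omega, 21, 31, Xia, k1), (Omega, 21, 31, Xia, mkt), (Orion, 21, 11, Ivy, bio), (Orion, 21, 11, Ivy, k1), (Orion, 21, 11, Ivy, mkt), (Orion, 21, 11, Jo, bio), (Orion, 21, 11, Jo, k1), (Orion, 21, 11, Jo, mkt), (Orion, 21, 11, Ned, bio), (Orion, 21, 11, Ned, k1), (Orion, 21, 11, Ned, mkt), (Orion, 21, 11, Xia, bio), (Orion, 21, 11, Xia, k1), (Orion, 21, 11, Xia, mkt), (Zephyr, 21, 28, Ivy, bio), (Zephyr, 21, 28, Ivy, k1), (Zephyr, 21, 28, Ivy, mkt), (Zephyr, 21, 28, Jo, bio), (Zephyr, 21, 28, Jo, k1), (Zephyr, 21, 28, Jo, mkt), (Zephyr, 21, 28, Ned, bio), (Zephyr, 21, 28, Ned, k1), (Zephyr, 21, 28, Ned, mkt), (Zephyr, 21, 28, Xia, bio), (Zephyr, 21, 28, Xia, k1), (Zephyr, 21, 28, Xia, mkt)}
Projecting to qty, pname (85 duplicate(s) eliminated): {(11, Orion), (12, Atlas), (28, Omega), (28, Zephyr), (31, Delta), (31, Omega), (35, Nova), (36, Helix), (37, Delta)}
Selection qty > 27: {(28, Omega), (28, Zephyr), (31, Delta), (31, Omega), (35, Nova), (36, Helix), (37, Delta)}
Projecting to pname (2 duplicate(s) eliminated): {Delta, Helix, Nova, Omega, Zephyr}

{Delta, Helix, Nova, Omega, Zephyr}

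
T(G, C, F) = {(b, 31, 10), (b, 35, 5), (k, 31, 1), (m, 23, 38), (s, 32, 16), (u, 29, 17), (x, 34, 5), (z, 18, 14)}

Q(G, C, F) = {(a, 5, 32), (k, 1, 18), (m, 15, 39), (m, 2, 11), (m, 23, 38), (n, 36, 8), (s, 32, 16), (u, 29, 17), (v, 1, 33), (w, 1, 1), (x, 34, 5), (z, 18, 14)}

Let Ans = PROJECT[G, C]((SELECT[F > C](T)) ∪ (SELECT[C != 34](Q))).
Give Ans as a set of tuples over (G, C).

{(a, 5), (k, 1), (m, 15), (m, 2), (m, 23), (n, 36), (s, 32), (u, 29), (v, 1), (w, 1), (z, 18)}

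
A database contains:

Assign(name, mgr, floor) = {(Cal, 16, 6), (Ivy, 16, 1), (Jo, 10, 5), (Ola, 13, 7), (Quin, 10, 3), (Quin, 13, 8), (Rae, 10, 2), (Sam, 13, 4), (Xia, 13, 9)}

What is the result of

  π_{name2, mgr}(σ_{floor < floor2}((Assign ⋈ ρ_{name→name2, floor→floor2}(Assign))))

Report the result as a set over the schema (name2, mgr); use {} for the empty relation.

ρ[name→name2, floor→floor2]: schema becomes (name2, mgr, floor2); tuples unchanged.
Joining Assign and ρ_{name→name2, floor→floor2}(Assign) on mgr yields {(Cal, 16, 6, Cal, 6), (Cal, 16, 6, Ivy, 1), (Ivy, 16, 1, Cal, 6), (Ivy, 16, 1, Ivy, 1), (Jo, 10, 5, Jo, 5), (Jo, 10, 5, Quin, 3), (Jo, 10, 5, Rae, 2), (Ola, 13, 7, Ola, 7), (Ola, 13, 7, Quin, 8), (Ola, 13, 7, Sam, 4), (Ola, 13, 7, Xia, 9), (Quin, 10, 3, Jo, 5), (Quin, 10, 3, Quin, 3), (Quin, 10, 3, Rae, 2), (Quin, 13, 8, Ola, 7), (Quin, 13, 8, Quin, 8), (Quin, 13, 8, Sam, 4), (Quin, 13, 8, Xia, 9), (Rae, 10, 2, Jo, 5), (Rae, 10, 2, Quin, 3), (Rae, 10, 2, Rae, 2), (Sam, 13, 4, Ola, 7), (Sam, 13, 4, Quin, 8), (Sam, 13, 4, Sam, 4), (Sam, 13, 4, Xia, 9), (Xia, 13, 9, Ola, 7), (Xia, 13, 9, Quin, 8), (Xia, 13, 9, Sam, 4), (Xia, 13, 9, Xia, 9)}.
Selection floor < floor2: {(Ivy, 16, 1, Cal, 6), (Ola, 13, 7, Quin, 8), (Ola, 13, 7, Xia, 9), (Quin, 10, 3, Jo, 5), (Quin, 13, 8, Xia, 9), (Rae, 10, 2, Jo, 5), (Rae, 10, 2, Quin, 3), (Sam, 13, 4, Ola, 7), (Sam, 13, 4, Quin, 8), (Sam, 13, 4, Xia, 9)}
Projecting to name2, mgr (4 duplicate(s) eliminated): {(Cal, 16), (Jo, 10), (Ola, 13), (Quin, 10), (Quin, 13), (Xia, 13)}

{(Cal, 16), (Jo, 10), (Ola, 13), (Quin, 10), (Quin, 13), (Xia, 13)}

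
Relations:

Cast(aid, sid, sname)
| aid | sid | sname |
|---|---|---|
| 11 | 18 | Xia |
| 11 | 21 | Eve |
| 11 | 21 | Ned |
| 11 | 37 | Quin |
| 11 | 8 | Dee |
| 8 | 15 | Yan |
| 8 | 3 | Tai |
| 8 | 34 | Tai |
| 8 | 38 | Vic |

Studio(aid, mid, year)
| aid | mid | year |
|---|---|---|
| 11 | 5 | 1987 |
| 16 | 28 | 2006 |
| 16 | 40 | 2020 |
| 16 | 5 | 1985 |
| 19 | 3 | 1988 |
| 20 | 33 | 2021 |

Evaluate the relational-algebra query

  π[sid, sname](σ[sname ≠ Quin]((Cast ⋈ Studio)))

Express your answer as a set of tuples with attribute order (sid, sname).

Joining Cast and Studio on aid yields {(11, 18, Xia, 5, 1987), (11, 21, Eve, 5, 1987), (11, 21, Ned, 5, 1987), (11, 37, Quin, 5, 1987), (11, 8, Dee, 5, 1987)}.
Apply σ_{sname ≠ Quin}; surviving tuples: {(11, 18, Xia, 5, 1987), (11, 21, Eve, 5, 1987), (11, 21, Ned, 5, 1987), (11, 8, Dee, 5, 1987)}
Projecting to sid, sname: {(18, Xia), (21, Eve), (21, Ned), (8, Dee)}

{(18, Xia), (21, Eve), (21, Ned), (8, Dee)}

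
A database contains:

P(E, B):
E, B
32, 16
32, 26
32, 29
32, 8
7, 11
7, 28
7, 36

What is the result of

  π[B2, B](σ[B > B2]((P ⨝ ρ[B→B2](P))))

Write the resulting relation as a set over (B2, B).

ρ[B→B2]: schema becomes (E, B2); tuples unchanged.
P ⋈ ρ[B→B2](P) (natural join on E): {(32, 16, 16), (32, 16, 26), (32, 16, 29), (32, 16, 8), (32, 26, 16), (32, 26, 26), (32, 26, 29), (32, 26, 8), (32, 29, 16), (32, 29, 26), (32, 29, 29), (32, 29, 8), (32, 8, 16), (32, 8, 26), (32, 8, 29), (32, 8, 8), (7, 11, 11), (7, 11, 28), (7, 11, 36), (7, 28, 11), (7, 28, 28), (7, 28, 36), (7, 36, 11), (7, 36, 28), (7, 36, 36)}
Selection B > B2: {(32, 16, 8), (32, 26, 16), (32, 26, 8), (32, 29, 16), (32, 29, 26), (32, 29, 8), (7, 28, 11), (7, 36, 11), (7, 36, 28)}
Keep only column(s) B2, B: {(11, 28), (11, 36), (16, 26), (16, 29), (26, 29), (28, 36), (8, 16), (8, 26), (8, 29)}

{(11, 28), (11, 36), (16, 26), (16, 29), (26, 29), (28, 36), (8, 16), (8, 26), (8, 29)}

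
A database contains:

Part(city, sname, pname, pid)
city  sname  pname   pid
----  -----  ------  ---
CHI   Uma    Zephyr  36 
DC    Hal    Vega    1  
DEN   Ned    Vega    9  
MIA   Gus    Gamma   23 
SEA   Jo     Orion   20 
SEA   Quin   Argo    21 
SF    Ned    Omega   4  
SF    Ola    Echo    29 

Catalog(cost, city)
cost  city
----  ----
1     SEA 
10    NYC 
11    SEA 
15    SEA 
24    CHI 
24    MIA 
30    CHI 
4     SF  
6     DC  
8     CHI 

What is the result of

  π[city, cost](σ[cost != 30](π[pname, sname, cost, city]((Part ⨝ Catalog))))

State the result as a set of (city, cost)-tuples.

Part ⋈ Catalog (natural join on city): {(CHI, Uma, Zephyr, 36, 24), (CHI, Uma, Zephyr, 36, 30), (CHI, Uma, Zephyr, 36, 8), (DC, Hal, Vega, 1, 6), (MIA, Gus, Gamma, 23, 24), (SEA, Jo, Orion, 20, 1), (SEA, Jo, Orion, 20, 11), (SEA, Jo, Orion, 20, 15), (SEA, Quin, Argo, 21, 1), (SEA, Quin, Argo, 21, 11), (SEA, Quin, Argo, 21, 15), (SF, Ned, Omega, 4, 4), (SF, Ola, Echo, 29, 4)}
Keep only column(s) pname, sname, cost, city: {(Argo, Quin, 1, SEA), (Argo, Quin, 11, SEA), (Argo, Quin, 15, SEA), (Echo, Ola, 4, SF), (Gamma, Gus, 24, MIA), (Omega, Ned, 4, SF), (Orion, Jo, 1, SEA), (Orion, Jo, 11, SEA), (Orion, Jo, 15, SEA), (Vega, Hal, 6, DC), (Zephyr, Uma, 24, CHI), (Zephyr, Uma, 30, CHI), (Zephyr, Uma, 8, CHI)}
Filtering on cost != 30 leaves {(Argo, Quin, 1, SEA), (Argo, Quin, 11, SEA), (Argo, Quin, 15, SEA), (Echo, Ola, 4, SF), (Gamma, Gus, 24, MIA), (Omega, Ned, 4, SF), (Orion, Jo, 1, SEA), (Orion, Jo, 11, SEA), (Orion, Jo, 15, SEA), (Vega, Hal, 6, DC), (Zephyr, Uma, 24, CHI), (Zephyr, Uma, 8, CHI)}.
Keep only column(s) city, cost (4 duplicate(s) eliminated): {(CHI, 24), (CHI, 8), (DC, 6), (MIA, 24), (SEA, 1), (SEA, 11), (SEA, 15), (SF, 4)}

{(CHI, 24), (CHI, 8), (DC, 6), (MIA, 24), (SEA, 1), (SEA, 11), (SEA, 15), (SF, 4)}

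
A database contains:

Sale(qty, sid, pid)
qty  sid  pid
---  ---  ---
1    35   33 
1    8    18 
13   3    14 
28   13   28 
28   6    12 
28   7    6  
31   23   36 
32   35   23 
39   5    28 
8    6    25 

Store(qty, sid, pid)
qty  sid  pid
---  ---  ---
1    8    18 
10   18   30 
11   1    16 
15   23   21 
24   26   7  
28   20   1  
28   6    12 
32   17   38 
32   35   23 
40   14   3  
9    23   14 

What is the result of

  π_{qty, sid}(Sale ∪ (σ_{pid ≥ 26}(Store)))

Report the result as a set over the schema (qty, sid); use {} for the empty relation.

{(1, 35), (1, 8), (10, 18), (13, 3), (28, 13), (28, 6), (28, 7), (31, 23), (32, 17), (32, 35), (39, 5), (8, 6)}

Selection pid ≥ 26: {(10, 18, 30), (32, 17, 38)}
Taking the union: {(1, 35, 33), (1, 8, 18), (10, 18, 30), (13, 3, 14), (28, 13, 28), (28, 6, 12), (28, 7, 6), (31, 23, 36), (32, 17, 38), (32, 35, 23), (39, 5, 28), (8, 6, 25)}
π_{qty, sid} gives {(1, 35), (1, 8), (10, 18), (13, 3), (28, 13), (28, 6), (28, 7), (31, 23), (32, 17), (32, 35), (39, 5), (8, 6)}.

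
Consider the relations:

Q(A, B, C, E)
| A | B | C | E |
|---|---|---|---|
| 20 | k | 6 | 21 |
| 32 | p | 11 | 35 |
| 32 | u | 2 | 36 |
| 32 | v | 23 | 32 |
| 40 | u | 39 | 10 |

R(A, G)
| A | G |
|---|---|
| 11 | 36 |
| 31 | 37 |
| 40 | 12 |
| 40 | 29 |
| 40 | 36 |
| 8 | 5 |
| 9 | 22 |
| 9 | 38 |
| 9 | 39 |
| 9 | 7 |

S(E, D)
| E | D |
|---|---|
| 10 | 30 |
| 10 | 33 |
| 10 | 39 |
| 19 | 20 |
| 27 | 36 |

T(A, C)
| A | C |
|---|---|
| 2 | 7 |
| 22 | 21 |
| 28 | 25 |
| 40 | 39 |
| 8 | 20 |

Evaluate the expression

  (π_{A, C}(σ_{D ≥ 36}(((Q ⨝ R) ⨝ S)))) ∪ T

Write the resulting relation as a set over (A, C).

{(2, 7), (22, 21), (28, 25), (40, 39), (8, 20)}

Joining Q and R on A yields {(40, u, 39, 10, 12), (40, u, 39, 10, 29), (40, u, 39, 10, 36)}.
Joining (Q ⨝ R) and S on E yields {(40, u, 39, 10, 12, 30), (40, u, 39, 10, 12, 33), (40, u, 39, 10, 12, 39), (40, u, 39, 10, 29, 30), (40, u, 39, 10, 29, 33), (40, u, 39, 10, 29, 39), (40, u, 39, 10, 36, 30), (40, u, 39, 10, 36, 33), (40, u, 39, 10, 36, 39)}.
Filtering on D ≥ 36 leaves {(40, u, 39, 10, 12, 39), (40, u, 39, 10, 29, 39), (40, u, 39, 10, 36, 39)}.
Keep only column(s) A, C (2 duplicate(s) eliminated): {(40, 39)}
Union: {(40, 39)} with {(2, 7), (22, 21), (28, 25), (40, 39), (8, 20)} → {(2, 7), (22, 21), (28, 25), (40, 39), (8, 20)}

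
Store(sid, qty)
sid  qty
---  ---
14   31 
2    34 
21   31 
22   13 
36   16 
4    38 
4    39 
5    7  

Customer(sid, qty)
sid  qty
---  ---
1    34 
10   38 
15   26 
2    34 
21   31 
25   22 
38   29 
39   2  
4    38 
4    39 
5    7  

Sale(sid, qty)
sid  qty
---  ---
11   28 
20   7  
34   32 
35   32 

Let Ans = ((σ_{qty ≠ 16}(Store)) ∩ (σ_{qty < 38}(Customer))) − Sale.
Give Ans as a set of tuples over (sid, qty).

{(2, 34), (21, 31), (5, 7)}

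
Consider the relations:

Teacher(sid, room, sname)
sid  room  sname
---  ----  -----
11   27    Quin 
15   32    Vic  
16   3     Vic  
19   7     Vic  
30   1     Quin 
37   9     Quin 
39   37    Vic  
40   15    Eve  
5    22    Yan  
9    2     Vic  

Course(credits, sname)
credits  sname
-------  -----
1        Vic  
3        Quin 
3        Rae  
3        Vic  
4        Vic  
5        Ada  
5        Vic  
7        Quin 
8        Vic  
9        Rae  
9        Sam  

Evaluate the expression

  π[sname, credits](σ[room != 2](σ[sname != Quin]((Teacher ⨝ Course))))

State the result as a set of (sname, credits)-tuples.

{(Vic, 1), (Vic, 3), (Vic, 4), (Vic, 5), (Vic, 8)}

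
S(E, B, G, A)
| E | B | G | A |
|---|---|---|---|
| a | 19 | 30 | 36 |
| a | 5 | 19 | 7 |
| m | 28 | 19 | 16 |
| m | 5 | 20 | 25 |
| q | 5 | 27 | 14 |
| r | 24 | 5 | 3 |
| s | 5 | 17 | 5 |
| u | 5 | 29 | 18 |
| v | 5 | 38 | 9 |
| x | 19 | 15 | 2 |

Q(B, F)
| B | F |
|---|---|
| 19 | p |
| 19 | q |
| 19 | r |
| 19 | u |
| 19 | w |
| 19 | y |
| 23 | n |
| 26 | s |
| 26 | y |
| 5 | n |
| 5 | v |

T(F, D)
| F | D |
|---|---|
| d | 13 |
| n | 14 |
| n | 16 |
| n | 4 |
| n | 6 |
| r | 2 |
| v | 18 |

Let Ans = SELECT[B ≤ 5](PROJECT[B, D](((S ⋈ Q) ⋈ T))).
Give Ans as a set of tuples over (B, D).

{(5, 14), (5, 16), (5, 18), (5, 4), (5, 6)}

S ⋈ Q (natural join on B): {(a, 19, 30, 36, p), (a, 19, 30, 36, q), (a, 19, 30, 36, r), (a, 19, 30, 36, u), (a, 19, 30, 36, w), (a, 19, 30, 36, y), (a, 5, 19, 7, n), (a, 5, 19, 7, v), (m, 5, 20, 25, n), (m, 5, 20, 25, v), (q, 5, 27, 14, n), (q, 5, 27, 14, v), (s, 5, 17, 5, n), (s, 5, 17, 5, v), (u, 5, 29, 18, n), (u, 5, 29, 18, v), (v, 5, 38, 9, n), (v, 5, 38, 9, v), (x, 19, 15, 2, p), (x, 19, 15, 2, q), (x, 19, 15, 2, r), (x, 19, 15, 2, u), (x, 19, 15, 2, w), (x, 19, 15, 2, y)}
(S ⋈ Q) ⋈ T (natural join on F): {(a, 19, 30, 36, r, 2), (a, 5, 19, 7, n, 14), (a, 5, 19, 7, n, 16), (a, 5, 19, 7, n, 4), (a, 5, 19, 7, n, 6), (a, 5, 19, 7, v, 18), (m, 5, 20, 25, n, 14), (m, 5, 20, 25, n, 16), (m, 5, 20, 25, n, 4), (m, 5, 20, 25, n, 6), (m, 5, 20, 25, v, 18), (q, 5, 27, 14, n, 14), (q, 5, 27, 14, n, 16), (q, 5, 27, 14, n, 4), (q, 5, 27, 14, n, 6), (q, 5, 27, 14, v, 18), (s, 5, 17, 5, n, 14), (s, 5, 17, 5, n, 16), (s, 5, 17, 5, n, 4), (s, 5, 17, 5, n, 6), (s, 5, 17, 5, v, 18), (u, 5, 29, 18, n, 14), (u, 5, 29, 18, n, 16), (u, 5, 29, 18, n, 4), (u, 5, 29, 18, n, 6), (u, 5, 29, 18, v, 18), (v, 5, 38, 9, n, 14), (v, 5, 38, 9, n, 16), (v, 5, 38, 9, n, 4), (v, 5, 38, 9, n, 6), (v, 5, 38, 9, v, 18), (x, 19, 15, 2, r, 2)}
Projecting to B, D (26 duplicate(s) eliminated): {(19, 2), (5, 14), (5, 16), (5, 18), (5, 4), (5, 6)}
Apply σ_{B ≤ 5}; surviving tuples: {(5, 14), (5, 16), (5, 18), (5, 4), (5, 6)}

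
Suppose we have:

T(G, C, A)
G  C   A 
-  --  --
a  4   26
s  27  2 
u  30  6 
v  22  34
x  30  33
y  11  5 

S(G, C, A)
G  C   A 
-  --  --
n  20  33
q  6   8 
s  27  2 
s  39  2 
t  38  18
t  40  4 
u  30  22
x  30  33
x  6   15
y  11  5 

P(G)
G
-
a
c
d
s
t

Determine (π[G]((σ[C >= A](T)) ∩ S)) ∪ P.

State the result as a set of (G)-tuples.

{a, c, d, s, t, y}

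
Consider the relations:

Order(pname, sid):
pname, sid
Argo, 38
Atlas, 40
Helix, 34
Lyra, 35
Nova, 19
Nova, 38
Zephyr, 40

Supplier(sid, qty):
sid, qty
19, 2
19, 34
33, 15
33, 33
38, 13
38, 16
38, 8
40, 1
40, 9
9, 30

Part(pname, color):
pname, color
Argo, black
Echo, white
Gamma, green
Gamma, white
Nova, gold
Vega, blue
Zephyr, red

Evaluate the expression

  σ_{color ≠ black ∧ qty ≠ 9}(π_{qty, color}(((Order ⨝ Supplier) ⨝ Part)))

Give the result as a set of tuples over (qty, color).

{(1, red), (13, gold), (16, gold), (2, gold), (34, gold), (8, gold)}

Natural join on sid: {(Argo, 38, 13), (Argo, 38, 16), (Argo, 38, 8), (Atlas, 40, 1), (Atlas, 40, 9), (Nova, 19, 2), (Nova, 19, 34), (Nova, 38, 13), (Nova, 38, 16), (Nova, 38, 8), (Zephyr, 40, 1), (Zephyr, 40, 9)}
Natural join on pname: {(Argo, 38, 13, black), (Argo, 38, 16, black), (Argo, 38, 8, black), (Nova, 19, 2, gold), (Nova, 19, 34, gold), (Nova, 38, 13, gold), (Nova, 38, 16, gold), (Nova, 38, 8, gold), (Zephyr, 40, 1, red), (Zephyr, 40, 9, red)}
π[qty, color]: project onto (qty, color) → {(1, red), (13, black), (13, gold), (16, black), (16, gold), (2, gold), (34, gold), (8, black), (8, gold), (9, red)}
σ[color ≠ black ∧ qty ≠ 9]: keep tuples satisfying color ≠ black ∧ qty ≠ 9 → {(1, red), (13, gold), (16, gold), (2, gold), (34, gold), (8, gold)}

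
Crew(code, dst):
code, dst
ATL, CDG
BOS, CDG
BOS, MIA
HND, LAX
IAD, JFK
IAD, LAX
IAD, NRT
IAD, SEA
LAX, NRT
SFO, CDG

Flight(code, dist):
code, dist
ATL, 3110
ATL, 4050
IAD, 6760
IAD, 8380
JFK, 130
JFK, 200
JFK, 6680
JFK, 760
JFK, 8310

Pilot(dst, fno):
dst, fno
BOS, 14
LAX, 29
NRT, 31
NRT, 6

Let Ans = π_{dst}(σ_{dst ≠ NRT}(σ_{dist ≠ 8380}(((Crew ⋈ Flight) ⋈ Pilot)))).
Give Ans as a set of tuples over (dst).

{LAX}

Natural join on code: {(ATL, CDG, 3110), (ATL, CDG, 4050), (IAD, JFK, 6760), (IAD, JFK, 8380), (IAD, LAX, 6760), (IAD, LAX, 8380), (IAD, NRT, 6760), (IAD, NRT, 8380), (IAD, SEA, 6760), (IAD, SEA, 8380)}
Natural join on dst: {(IAD, LAX, 6760, 29), (IAD, LAX, 8380, 29), (IAD, NRT, 6760, 31), (IAD, NRT, 6760, 6), (IAD, NRT, 8380, 31), (IAD, NRT, 8380, 6)}
Selection dist ≠ 8380: {(IAD, LAX, 6760, 29), (IAD, NRT, 6760, 31), (IAD, NRT, 6760, 6)}
Selection dst ≠ NRT: {(IAD, LAX, 6760, 29)}
π_{dst} gives {LAX}.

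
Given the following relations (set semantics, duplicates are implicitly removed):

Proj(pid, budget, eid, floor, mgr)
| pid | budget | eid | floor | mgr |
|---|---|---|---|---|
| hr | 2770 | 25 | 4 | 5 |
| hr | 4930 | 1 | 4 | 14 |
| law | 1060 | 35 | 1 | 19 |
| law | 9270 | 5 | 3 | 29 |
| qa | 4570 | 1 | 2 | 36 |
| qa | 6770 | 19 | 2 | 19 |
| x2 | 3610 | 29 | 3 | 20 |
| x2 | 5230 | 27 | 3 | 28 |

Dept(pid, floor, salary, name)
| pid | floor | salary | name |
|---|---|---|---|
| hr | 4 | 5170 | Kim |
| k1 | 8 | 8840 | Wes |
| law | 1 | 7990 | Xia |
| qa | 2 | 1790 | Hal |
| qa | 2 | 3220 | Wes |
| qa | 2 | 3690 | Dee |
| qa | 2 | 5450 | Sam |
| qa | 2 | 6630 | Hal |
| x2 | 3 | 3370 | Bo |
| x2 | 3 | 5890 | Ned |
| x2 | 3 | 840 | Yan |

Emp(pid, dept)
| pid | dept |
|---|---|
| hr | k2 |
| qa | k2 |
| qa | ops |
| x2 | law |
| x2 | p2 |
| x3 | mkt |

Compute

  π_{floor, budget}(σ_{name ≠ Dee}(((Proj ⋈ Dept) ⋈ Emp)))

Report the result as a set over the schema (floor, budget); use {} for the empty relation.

Joining Proj and Dept on pid, floor yields {(hr, 2770, 25, 4, 5, 5170, Kim), (hr, 4930, 1, 4, 14, 5170, Kim), (law, 1060, 35, 1, 19, 7990, Xia), (qa, 4570, 1, 2, 36, 1790, Hal), (qa, 4570, 1, 2, 36, 3220, Wes), (qa, 4570, 1, 2, 36, 3690, Dee), (qa, 4570, 1, 2, 36, 5450, Sam), (qa, 4570, 1, 2, 36, 6630, Hal), (qa, 6770, 19, 2, 19, 1790, Hal), (qa, 6770, 19, 2, 19, 3220, Wes), (qa, 6770, 19, 2, 19, 3690, Dee), (qa, 6770, 19, 2, 19, 5450, Sam), (qa, 6770, 19, 2, 19, 6630, Hal), (x2, 3610, 29, 3, 20, 3370, Bo), (x2, 3610, 29, 3, 20, 5890, Ned), (x2, 3610, 29, 3, 20, 840, Yan), (x2, 5230, 27, 3, 28, 3370, Bo), (x2, 5230, 27, 3, 28, 5890, Ned), (x2, 5230, 27, 3, 28, 840, Yan)}.
Joining (Proj ⋈ Dept) and Emp on pid yields {(hr, 2770, 25, 4, 5, 5170, Kim, k2), (hr, 4930, 1, 4, 14, 5170, Kim, k2), (qa, 4570, 1, 2, 36, 1790, Hal, k2), (qa, 4570, 1, 2, 36, 1790, Hal, ops), (qa, 4570, 1, 2, 36, 3220, Wes, k2), (qa, 4570, 1, 2, 36, 3220, Wes, ops), (qa, 4570, 1, 2, 36, 3690, Dee, k2), (qa, 4570, 1, 2, 36, 3690, Dee, ops), (qa, 4570, 1, 2, 36, 5450, Sam, k2), (qa, 4570, 1, 2, 36, 5450, Sam, ops), (qa, 4570, 1, 2, 36, 6630, Hal, k2), (qa, 4570, 1, 2, 36, 6630, Hal, ops), (qa, 6770, 19, 2, 19, 1790, Hal, k2), (qa, 6770, 19, 2, 19, 1790, Hal, ops), (qa, 6770, 19, 2, 19, 3220, Wes, k2), (qa, 6770, 19, 2, 19, 3220, Wes, ops), (qa, 6770, 19, 2, 19, 3690, Dee, k2), (qa, 6770, 19, 2, 19, 3690, Dee, ops), (qa, 6770, 19, 2, 19, 5450, Sam, k2), (qa, 6770, 19, 2, 19, 5450, Sam, ops), (qa, 6770, 19, 2, 19, 6630, Hal, k2), (qa, 6770, 19, 2, 19, 6630, Hal, ops), (x2, 3610, 29, 3, 20, 3370, Bo, law), (x2, 3610, 29, 3, 20, 3370, Bo, p2), (x2, 3610, 29, 3, 20, 5890, Ned, law), (x2, 3610, 29, 3, 20, 5890, Ned, p2), (x2, 3610, 29, 3, 20, 840, Yan, law), (x2, 3610, 29, 3, 20, 840, Yan, p2), (x2, 5230, 27, 3, 28, 3370, Bo, law), (x2, 5230, 27, 3, 28, 3370, Bo, p2), (x2, 5230, 27, 3, 28, 5890, Ned, law), (x2, 5230, 27, 3, 28, 5890, Ned, p2), (x2, 5230, 27, 3, 28, 840, Yan, law), (x2, 5230, 27, 3, 28, 840, Yan, p2)}.
σ[name ≠ Dee]: keep tuples satisfying name ≠ Dee → {(hr, 2770, 25, 4, 5, 5170, Kim, k2), (hr, 4930, 1, 4, 14, 5170, Kim, k2), (qa, 4570, 1, 2, 36, 1790, Hal, k2), (qa, 4570, 1, 2, 36, 1790, Hal, ops), (qa, 4570, 1, 2, 36, 3220, Wes, k2), (qa, 4570, 1, 2, 36, 3220, Wes, ops), (qa, 4570, 1, 2, 36, 5450, Sam, k2), (qa, 4570, 1, 2, 36, 5450, Sam, ops), (qa, 4570, 1, 2, 36, 6630, Hal, k2), (qa, 4570, 1, 2, 36, 6630, Hal, ops), (qa, 6770, 19, 2, 19, 1790, Hal, k2), (qa, 6770, 19, 2, 19, 1790, Hal, ops), (qa, 6770, 19, 2, 19, 3220, Wes, k2), (qa, 6770, 19, 2, 19, 3220, Wes, ops), (qa, 6770, 19, 2, 19, 5450, Sam, k2), (qa, 6770, 19, 2, 19, 5450, Sam, ops), (qa, 6770, 19, 2, 19, 6630, Hal, k2), (qa, 6770, 19, 2, 19, 6630, Hal, ops), (x2, 3610, 29, 3, 20, 3370, Bo, law), (x2, 3610, 29, 3, 20, 3370, Bo, p2), (x2, 3610, 29, 3, 20, 5890, Ned, law), (x2, 3610, 29, 3, 20, 5890, Ned, p2), (x2, 3610, 29, 3, 20, 840, Yan, law), (x2, 3610, 29, 3, 20, 840, Yan, p2), (x2, 5230, 27, 3, 28, 3370, Bo, law), (x2, 5230, 27, 3, 28, 3370, Bo, p2), (x2, 5230, 27, 3, 28, 5890, Ned, law), (x2, 5230, 27, 3, 28, 5890, Ned, p2), (x2, 5230, 27, 3, 28, 840, Yan, law), (x2, 5230, 27, 3, 28, 840, Yan, p2)}
π[floor, budget]: project onto (floor, budget) (24 duplicate(s) eliminated) → {(2, 4570), (2, 6770), (3, 3610), (3, 5230), (4, 2770), (4, 4930)}

{(2, 4570), (2, 6770), (3, 3610), (3, 5230), (4, 2770), (4, 4930)}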